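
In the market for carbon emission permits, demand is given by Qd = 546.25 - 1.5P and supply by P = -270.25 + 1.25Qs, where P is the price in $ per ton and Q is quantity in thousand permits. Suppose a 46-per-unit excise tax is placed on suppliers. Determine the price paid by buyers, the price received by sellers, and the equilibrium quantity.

In direct form, Qs = 216.2 + 0.8P.
The tax drives a wedge P_b - P_s = 46. Substituting P_s = P_b - 46 into supply: Qs = 179.4 + 0.8P_b.
Market clearing requires 546.25 - 1.5P_b = 179.4 + 0.8P_b; hence 366.85 = 2.3P_b and P_b = 159.5.
Then P_s = 159.5 - 46 = 113.5 and Q = 546.25 - 1.5(159.5) = 307.

P_b = 159.5, P_s = 113.5, Q = 307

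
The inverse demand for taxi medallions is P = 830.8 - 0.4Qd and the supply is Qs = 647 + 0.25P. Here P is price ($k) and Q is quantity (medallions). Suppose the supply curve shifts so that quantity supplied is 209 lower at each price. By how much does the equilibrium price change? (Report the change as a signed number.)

In direct form, Qd = 2077 - 2.5P.
Equating demand and supply, 2077 - 2.5P = 647 + 0.25P gives 2.75P = 1430, so P* = 520.
From the demand curve, Q* = 2077 - 2.5(520) = 777.
After the shift, supply is Qs = 438 + 0.25P.
Re-solving, 2.75P = 1639 gives P = 596 and Q = 587.
ΔP = 596 - 520 = 76.

ΔP = 76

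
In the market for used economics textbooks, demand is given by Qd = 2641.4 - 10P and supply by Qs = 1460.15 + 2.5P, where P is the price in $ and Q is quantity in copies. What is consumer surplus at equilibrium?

Consumer surplus = 143888.648

The market clears where 2641.4 - 10P = 1460.15 + 2.5P. Rearranging, 12.5P = 1181.25, hence P* = 94.5.
From the demand curve, Q* = 2641.4 - 10(94.5) = 1696.4.
Demand choke price (Qd = 0): P = 2641.4/10 = 264.14. Consumer surplus = ½ × (264.14 - 94.5) × 1696.4 = 143888.648.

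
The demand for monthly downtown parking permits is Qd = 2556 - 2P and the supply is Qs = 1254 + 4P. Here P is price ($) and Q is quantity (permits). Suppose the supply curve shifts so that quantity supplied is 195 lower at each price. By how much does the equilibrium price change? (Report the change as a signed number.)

ΔP = 32.5

At equilibrium Qd = Qs, so 2556 - 2P = 1254 + 4P; collecting terms, 1302 = 6P and P* = 217.
Plugging P* into demand: Q* = 2556 - 2(217) = 2122.
After the shift, supply is Qs = 1059 + 4P.
New equilibrium: 1497 = 6P, so P = 249.5 and Q = 2057.
ΔP = 249.5 - 217 = 32.5.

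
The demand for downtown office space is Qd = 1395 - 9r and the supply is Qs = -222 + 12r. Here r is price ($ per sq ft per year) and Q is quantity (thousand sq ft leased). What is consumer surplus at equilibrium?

Consumer surplus = 27378

Equating demand and supply, 1395 - 9r = -222 + 12r gives 21r = 1617, so r* = 77.
From the demand curve, Q* = 1395 - 9(77) = 702.
Demand choke price (Qd = 0): r = 1395/9 = 155. Consumer surplus = ½ × (155 - 77) × 702 = 27378.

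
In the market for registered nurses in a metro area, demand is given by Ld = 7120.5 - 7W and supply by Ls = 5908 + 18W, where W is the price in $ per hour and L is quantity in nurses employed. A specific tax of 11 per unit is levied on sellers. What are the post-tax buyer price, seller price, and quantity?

W_b = 56.42, W_s = 45.42, L = 6725.56

With a tax of 11 on sellers, they supply based on the net price W_s = W_b - 11, so Ls = 5710 + 18W_b.
Equate demand and the shifted supply: 7120.5 - 7W_b = 5710 + 18W_b, giving 25W_b = 1410.5, so W_b = 56.42.
Then W_s = 56.42 - 11 = 45.42 and L = 7120.5 - 7(56.42) = 6725.56.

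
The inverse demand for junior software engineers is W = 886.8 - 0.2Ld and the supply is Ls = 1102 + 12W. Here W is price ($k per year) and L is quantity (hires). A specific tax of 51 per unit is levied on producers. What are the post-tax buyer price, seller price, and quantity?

Solving each curve for L: Ld = 4434 - 5W.
The tax drives a wedge W_b - W_s = 51. Substituting W_s = W_b - 51 into supply: Ls = 490 + 12W_b.
Market clearing requires 4434 - 5W_b = 490 + 12W_b; hence 3944 = 17W_b and W_b = 232.
So W_s = 181 and the quantity traded is L = 4434 - 5(232) = 3274.

W_b = 232, W_s = 181, L = 3274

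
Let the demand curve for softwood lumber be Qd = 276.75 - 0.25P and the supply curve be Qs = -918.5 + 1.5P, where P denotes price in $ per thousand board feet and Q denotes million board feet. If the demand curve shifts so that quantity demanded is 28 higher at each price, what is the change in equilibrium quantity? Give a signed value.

ΔQ = 24

Set Qd = Qs: 276.75 - 0.25P = -918.5 + 1.5P, so 1195.25 = 1.75P and P* = 683.
Then Q* = 276.75 - 0.25(683) = 106.
After the shift, demand is Qd = 304.75 - 0.25P.
The new intersection has 1223.25 = 1.75P, i.e. P = 699, Q = 130.
ΔQ = 130 - 106 = 24.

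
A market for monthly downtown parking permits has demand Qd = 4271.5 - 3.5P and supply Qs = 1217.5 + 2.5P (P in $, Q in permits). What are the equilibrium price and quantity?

P* = 509, Q* = 2490

At equilibrium Qd = Qs, so 4271.5 - 3.5P = 1217.5 + 2.5P; collecting terms, 3054 = 6P and P* = 509.
Plugging P* into demand: Q* = 4271.5 - 3.5(509) = 2490.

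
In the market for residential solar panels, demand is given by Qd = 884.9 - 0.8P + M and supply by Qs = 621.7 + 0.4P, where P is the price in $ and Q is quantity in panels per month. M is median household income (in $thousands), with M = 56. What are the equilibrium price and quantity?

P* = 266, Q* = 728.1

With M = 56, demand is Qd = 940.9 - 0.8P.
At equilibrium Qd = Qs, so 940.9 - 0.8P = 621.7 + 0.4P; collecting terms, 319.2 = 1.2P and P* = 266.
Substitute back: Q* = 940.9 - 0.8(266) = 728.1.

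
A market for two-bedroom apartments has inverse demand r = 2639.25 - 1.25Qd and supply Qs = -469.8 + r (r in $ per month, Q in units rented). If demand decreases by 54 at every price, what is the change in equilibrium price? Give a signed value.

Δr = -30

Rewriting in direct form: Qd = 2111.4 - 0.8r.
Equating demand and supply, 2111.4 - 0.8r = -469.8 + r gives 1.8r = 2581.2, so r* = 1434.
From the demand curve, Q* = 2111.4 - 0.8(1434) = 964.2.
After the shift, demand is Qd = 2057.4 - 0.8r.
The new intersection has 2527.2 = 1.8r, i.e. r = 1404, Q = 934.2.
Δr = 1404 - 1434 = -30.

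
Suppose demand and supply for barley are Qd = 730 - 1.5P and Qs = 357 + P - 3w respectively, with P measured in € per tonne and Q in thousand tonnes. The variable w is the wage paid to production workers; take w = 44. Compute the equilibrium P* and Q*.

With w = 44, supply is Qs = 225 + P.
Equating demand and supply, 730 - 1.5P = 225 + P gives 2.5P = 505, so P* = 202.
From the demand curve, Q* = 730 - 1.5(202) = 427.

P* = 202, Q* = 427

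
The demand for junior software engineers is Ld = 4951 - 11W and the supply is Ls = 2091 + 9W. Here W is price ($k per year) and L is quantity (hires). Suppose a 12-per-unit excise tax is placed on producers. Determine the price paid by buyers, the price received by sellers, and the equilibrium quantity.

With a tax of 12 on producers, they supply based on the net price W_s = W_b - 12, so Ls = 1983 + 9W_b.
Equate demand and the shifted supply: 4951 - 11W_b = 1983 + 9W_b, giving 20W_b = 2968, so W_b = 148.4.
Then W_s = 148.4 - 12 = 136.4 and L = 4951 - 11(148.4) = 3318.6.

W_b = 148.4, W_s = 136.4, L = 3318.6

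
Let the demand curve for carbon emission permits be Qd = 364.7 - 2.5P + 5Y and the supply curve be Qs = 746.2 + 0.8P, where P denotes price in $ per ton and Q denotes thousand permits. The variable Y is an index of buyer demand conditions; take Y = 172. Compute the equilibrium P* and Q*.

With Y = 172, demand is Qd = 1224.7 - 2.5P.
At equilibrium Qd = Qs, so 1224.7 - 2.5P = 746.2 + 0.8P; collecting terms, 478.5 = 3.3P and P* = 145.
Plugging P* into demand: Q* = 1224.7 - 2.5(145) = 862.2.

P* = 145, Q* = 862.2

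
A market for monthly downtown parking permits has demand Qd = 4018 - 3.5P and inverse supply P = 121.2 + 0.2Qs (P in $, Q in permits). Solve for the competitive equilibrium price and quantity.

P* = 544, Q* = 2114

In direct form, Qs = -606 + 5P.
The market clears where 4018 - 3.5P = -606 + 5P. Rearranging, 8.5P = 4624, hence P* = 544.
Then Q* = 4018 - 3.5(544) = 2114.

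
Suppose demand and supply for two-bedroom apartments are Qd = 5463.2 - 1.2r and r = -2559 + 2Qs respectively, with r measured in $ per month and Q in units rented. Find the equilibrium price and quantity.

r* = 2461, Q* = 2510

Solving each curve for Q: Qs = 1279.5 + 0.5r.
At equilibrium Qd = Qs, so 5463.2 - 1.2r = 1279.5 + 0.5r; collecting terms, 4183.7 = 1.7r and r* = 2461.
Then Q* = 5463.2 - 1.2(2461) = 2510.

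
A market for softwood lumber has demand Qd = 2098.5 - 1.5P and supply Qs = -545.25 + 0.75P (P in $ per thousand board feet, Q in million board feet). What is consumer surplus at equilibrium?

Consumer surplus = 37632

At equilibrium Qd = Qs, so 2098.5 - 1.5P = -545.25 + 0.75P; collecting terms, 2643.75 = 2.25P and P* = 1175.
Substitute back: Q* = 2098.5 - 1.5(1175) = 336.
Demand choke price (Qd = 0): P = 2098.5/1.5 = 1399. Consumer surplus = ½ × (1399 - 1175) × 336 = 37632.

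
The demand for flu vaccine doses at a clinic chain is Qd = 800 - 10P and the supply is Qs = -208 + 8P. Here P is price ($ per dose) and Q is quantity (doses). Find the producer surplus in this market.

Producer surplus = 3600

At equilibrium Qd = Qs, so 800 - 10P = -208 + 8P; collecting terms, 1008 = 18P and P* = 56.
Then Q* = 800 - 10(56) = 240.
Supply choke price (Qs = 0): P = 26. Producer surplus = ½ × (56 - 26) × 240 = 3600.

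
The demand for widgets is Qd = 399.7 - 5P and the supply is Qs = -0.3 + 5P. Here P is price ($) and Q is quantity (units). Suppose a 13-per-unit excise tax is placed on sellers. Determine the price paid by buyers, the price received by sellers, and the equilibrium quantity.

P_b = 46.5, P_s = 33.5, Q = 167.2

With a tax of 13 on sellers, they supply based on the net price P_s = P_b - 13, so Qs = -65.3 + 5P_b.
Equate demand and the shifted supply: 399.7 - 5P_b = -65.3 + 5P_b, giving 10P_b = 465, so P_b = 46.5.
Then P_s = 46.5 - 13 = 33.5 and Q = 399.7 - 5(46.5) = 167.2.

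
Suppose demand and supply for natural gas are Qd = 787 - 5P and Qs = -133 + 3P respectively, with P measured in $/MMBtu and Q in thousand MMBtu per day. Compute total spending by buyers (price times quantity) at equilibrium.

Total spending by buyers = 24380

Equating demand and supply, 787 - 5P = -133 + 3P gives 8P = 920, so P* = 115.
Plugging P* into demand: Q* = 787 - 5(115) = 212.
Total spending by buyers = P* × Q* = 115 × 212 = 24380.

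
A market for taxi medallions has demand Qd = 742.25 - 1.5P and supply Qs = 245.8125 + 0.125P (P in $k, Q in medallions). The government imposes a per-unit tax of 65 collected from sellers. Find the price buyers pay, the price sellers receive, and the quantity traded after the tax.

P_b = 310.5, P_s = 245.5, Q = 276.5

The tax drives a wedge P_b - P_s = 65. Substituting P_s = P_b - 65 into supply: Qs = 237.6875 + 0.125P_b.
Equate demand and the shifted supply: 742.25 - 1.5P_b = 237.6875 + 0.125P_b, giving 1.625P_b = 504.5625, so P_b = 310.5.
So P_s = 245.5 and the quantity traded is Q = 742.25 - 1.5(310.5) = 276.5.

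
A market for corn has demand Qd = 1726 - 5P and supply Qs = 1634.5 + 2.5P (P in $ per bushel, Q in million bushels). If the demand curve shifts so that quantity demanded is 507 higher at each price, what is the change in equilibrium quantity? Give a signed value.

At equilibrium Qd = Qs, so 1726 - 5P = 1634.5 + 2.5P; collecting terms, 91.5 = 7.5P and P* = 12.2.
Substitute back: Q* = 1726 - 5(12.2) = 1665.
After the shift, demand is Qd = 2233 - 5P.
Re-solving, 7.5P = 598.5 gives P = 79.8 and Q = 1834.
ΔQ = 1834 - 1665 = 169.

ΔQ = 169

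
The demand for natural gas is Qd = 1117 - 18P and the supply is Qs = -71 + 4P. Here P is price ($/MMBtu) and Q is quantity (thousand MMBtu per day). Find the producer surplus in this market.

Producer surplus = 2628.125

The market clears where 1117 - 18P = -71 + 4P. Rearranging, 22P = 1188, hence P* = 54.
Then Q* = 1117 - 18(54) = 145.
Supply choke price (Qs = 0): P = 17.75. Producer surplus = ½ × (54 - 17.75) × 145 = 2628.125.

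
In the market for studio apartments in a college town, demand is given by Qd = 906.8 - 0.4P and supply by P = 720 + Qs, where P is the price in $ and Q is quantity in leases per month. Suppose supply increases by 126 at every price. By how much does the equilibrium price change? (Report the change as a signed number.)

ΔP = -90

Rewriting in direct form: Qs = -720 + P.
At equilibrium Qd = Qs, so 906.8 - 0.4P = -720 + P; collecting terms, 1626.8 = 1.4P and P* = 1162.
Then Q* = 906.8 - 0.4(1162) = 442.
After the shift, supply is Qs = -594 + P.
New equilibrium: 1500.8 = 1.4P, so P = 1072 and Q = 478.
ΔP = 1072 - 1162 = -90.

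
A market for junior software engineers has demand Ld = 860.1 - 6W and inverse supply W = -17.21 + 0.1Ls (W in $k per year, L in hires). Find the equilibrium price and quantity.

W* = 43, L* = 602.1

Solving each curve for L: Ls = 172.1 + 10W.
Set Ld = Ls: 860.1 - 6W = 172.1 + 10W, so 688 = 16W and W* = 43.
Then L* = 860.1 - 6(43) = 602.1.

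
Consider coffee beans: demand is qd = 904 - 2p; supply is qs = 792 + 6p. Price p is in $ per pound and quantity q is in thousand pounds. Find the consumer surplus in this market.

Consumer surplus = 191844

Equating demand and supply, 904 - 2p = 792 + 6p gives 8p = 112, so p* = 14.
Plugging p* into demand: q* = 904 - 2(14) = 876.
Demand choke price (qd = 0): p = 904/2 = 452. Consumer surplus = ½ × (452 - 14) × 876 = 191844.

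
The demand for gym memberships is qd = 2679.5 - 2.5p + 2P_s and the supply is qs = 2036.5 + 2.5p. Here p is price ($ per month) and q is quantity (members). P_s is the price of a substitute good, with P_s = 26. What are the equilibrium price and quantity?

p* = 139, q* = 2384

With P_s = 26, demand is qd = 2731.5 - 2.5p.
Equating demand and supply, 2731.5 - 2.5p = 2036.5 + 2.5p gives 5p = 695, so p* = 139.
From the demand curve, q* = 2731.5 - 2.5(139) = 2384.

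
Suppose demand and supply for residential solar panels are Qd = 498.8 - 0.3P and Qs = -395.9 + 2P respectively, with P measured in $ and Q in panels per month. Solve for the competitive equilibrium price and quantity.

P* = 389, Q* = 382.1

Set Qd = Qs: 498.8 - 0.3P = -395.9 + 2P, so 894.7 = 2.3P and P* = 389.
Then Q* = 498.8 - 0.3(389) = 382.1.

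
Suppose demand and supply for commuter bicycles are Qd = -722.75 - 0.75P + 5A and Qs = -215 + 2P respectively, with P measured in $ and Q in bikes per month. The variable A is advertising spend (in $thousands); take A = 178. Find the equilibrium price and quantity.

With A = 178, demand is Qd = 167.25 - 0.75P.
Equating demand and supply, 167.25 - 0.75P = -215 + 2P gives 2.75P = 382.25, so P* = 139.
Substitute back: Q* = 167.25 - 0.75(139) = 63.

P* = 139, Q* = 63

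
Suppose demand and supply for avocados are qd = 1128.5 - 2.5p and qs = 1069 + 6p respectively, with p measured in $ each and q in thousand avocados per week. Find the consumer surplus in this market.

Consumer surplus = 246864.2

Equating demand and supply, 1128.5 - 2.5p = 1069 + 6p gives 8.5p = 59.5, so p* = 7.
From the demand curve, q* = 1128.5 - 2.5(7) = 1111.
Demand choke price (qd = 0): p = 1128.5/2.5 = 451.4. Consumer surplus = ½ × (451.4 - 7) × 1111 = 246864.2.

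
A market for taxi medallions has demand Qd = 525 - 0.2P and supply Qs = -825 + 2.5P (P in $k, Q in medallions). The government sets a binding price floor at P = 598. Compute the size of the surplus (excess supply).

Evaluating both curves at the floor price 598 gives Qd = 405.4, Qs = 670.
Surplus = Qs - Qd = 670 - 405.4 = 264.6.

Surplus = 264.6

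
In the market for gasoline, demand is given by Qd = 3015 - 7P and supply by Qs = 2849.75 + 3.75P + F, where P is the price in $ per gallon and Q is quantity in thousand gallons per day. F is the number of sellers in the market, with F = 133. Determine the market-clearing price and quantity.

With F = 133, supply is Qs = 2982.75 + 3.75P.
Set Qd = Qs: 3015 - 7P = 2982.75 + 3.75P, so 32.25 = 10.75P and P* = 3.
Plugging P* into demand: Q* = 3015 - 7(3) = 2994.

P* = 3, Q* = 2994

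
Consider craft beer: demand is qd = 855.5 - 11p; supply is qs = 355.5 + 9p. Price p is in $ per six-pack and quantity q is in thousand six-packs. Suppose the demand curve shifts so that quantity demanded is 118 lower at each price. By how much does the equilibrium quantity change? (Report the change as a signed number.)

At equilibrium qd = qs, so 855.5 - 11p = 355.5 + 9p; collecting terms, 500 = 20p and p* = 25.
Substitute back: q* = 855.5 - 11(25) = 580.5.
After the shift, demand is qd = 737.5 - 11p.
The new intersection has 382 = 20p, i.e. p = 19.1, q = 527.4.
Δq = 527.4 - 580.5 = -53.1.

Δq = -53.1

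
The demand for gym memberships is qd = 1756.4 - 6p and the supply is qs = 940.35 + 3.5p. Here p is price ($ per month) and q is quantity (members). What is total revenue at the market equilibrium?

The market clears where 1756.4 - 6p = 940.35 + 3.5p. Rearranging, 9.5p = 816.05, hence p* = 85.9.
Then q* = 1756.4 - 6(85.9) = 1241.
Total revenue = p* × q* = 85.9 × 1241 = 106601.9.

Total revenue = 106601.9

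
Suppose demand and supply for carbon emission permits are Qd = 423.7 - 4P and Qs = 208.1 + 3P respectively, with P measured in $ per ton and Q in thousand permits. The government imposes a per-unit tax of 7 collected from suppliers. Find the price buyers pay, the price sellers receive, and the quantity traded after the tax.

P_b = 33.8, P_s = 26.8, Q = 288.5

The tax drives a wedge P_b - P_s = 7. Substituting P_s = P_b - 7 into supply: Qs = 187.1 + 3P_b.
Market clearing requires 423.7 - 4P_b = 187.1 + 3P_b; hence 236.6 = 7P_b and P_b = 33.8.
So P_s = 26.8 and the quantity traded is Q = 423.7 - 4(33.8) = 288.5.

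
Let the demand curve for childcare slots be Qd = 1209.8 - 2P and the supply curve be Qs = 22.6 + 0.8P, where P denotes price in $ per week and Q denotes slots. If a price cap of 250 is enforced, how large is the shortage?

At P = 250: Qd = 709.8 and Qs = 222.6.
Shortage = Qd - Qs = 709.8 - 222.6 = 487.2.

Shortage = 487.2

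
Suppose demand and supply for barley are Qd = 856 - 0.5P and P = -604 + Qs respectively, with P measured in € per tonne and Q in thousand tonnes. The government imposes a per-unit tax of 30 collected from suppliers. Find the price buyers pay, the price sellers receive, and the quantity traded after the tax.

Inverting to quantity form: Qs = 604 + P.
The tax drives a wedge P_b - P_s = 30. Substituting P_s = P_b - 30 into supply: Qs = 574 + P_b.
Equate demand and the shifted supply: 856 - 0.5P_b = 574 + P_b, giving 1.5P_b = 282, so P_b = 188.
So P_s = 158 and the quantity traded is Q = 856 - 0.5(188) = 762.

P_b = 188, P_s = 158, Q = 762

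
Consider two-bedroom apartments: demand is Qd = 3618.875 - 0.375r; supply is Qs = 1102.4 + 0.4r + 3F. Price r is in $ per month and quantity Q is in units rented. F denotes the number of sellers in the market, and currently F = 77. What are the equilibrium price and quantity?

With F = 77, supply is Qs = 1333.4 + 0.4r.
Set Qd = Qs: 3618.875 - 0.375r = 1333.4 + 0.4r, so 2285.475 = 0.775r and r* = 2949.
From the demand curve, Q* = 3618.875 - 0.375(2949) = 2513.

r* = 2949, Q* = 2513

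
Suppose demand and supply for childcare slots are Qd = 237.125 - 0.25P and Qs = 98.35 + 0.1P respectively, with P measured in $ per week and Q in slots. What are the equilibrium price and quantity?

The market clears where 237.125 - 0.25P = 98.35 + 0.1P. Rearranging, 0.35P = 138.775, hence P* = 396.5.
From the demand curve, Q* = 237.125 - 0.25(396.5) = 138.

P* = 396.5, Q* = 138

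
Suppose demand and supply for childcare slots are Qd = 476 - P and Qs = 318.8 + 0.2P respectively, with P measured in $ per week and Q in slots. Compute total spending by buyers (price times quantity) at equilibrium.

Total spending by buyers = 45195

Equating demand and supply, 476 - P = 318.8 + 0.2P gives 1.2P = 157.2, so P* = 131.
Substitute back: Q* = 476 - 131 = 345.
Total spending by buyers = P* × Q* = 131 × 345 = 45195.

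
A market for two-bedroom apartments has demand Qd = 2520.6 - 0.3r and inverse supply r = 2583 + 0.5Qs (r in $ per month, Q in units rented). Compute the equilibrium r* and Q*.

r* = 3342, Q* = 1518

Solving each curve for Q: Qs = -5166 + 2r.
Equating demand and supply, 2520.6 - 0.3r = -5166 + 2r gives 2.3r = 7686.6, so r* = 3342.
Plugging r* into demand: Q* = 2520.6 - 0.3(3342) = 1518.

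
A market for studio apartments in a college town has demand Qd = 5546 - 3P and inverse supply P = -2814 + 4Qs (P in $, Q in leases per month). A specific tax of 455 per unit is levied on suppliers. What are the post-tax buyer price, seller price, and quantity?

P_b = 1525, P_s = 1070, Q = 971

Solving each curve for Q: Qs = 703.5 + 0.25P.
Suppliers keep P_s = P_b - 455 per unit, so supply in terms of the buyer price is Qs = 589.75 + 0.25P_b.
Set Qd = Qs: 5546 - 3P_b = 589.75 + 0.25P_b, so 4956.25 = 3.25P_b and P_b = 1525.
Then P_s = 1525 - 455 = 1070 and Q = 5546 - 3(1525) = 971.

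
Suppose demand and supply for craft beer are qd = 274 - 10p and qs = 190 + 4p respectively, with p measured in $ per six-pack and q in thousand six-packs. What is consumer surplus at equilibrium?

Consumer surplus = 2289.8

The market clears where 274 - 10p = 190 + 4p. Rearranging, 14p = 84, hence p* = 6.
Substitute back: q* = 274 - 10(6) = 214.
Demand choke price (qd = 0): p = 274/10 = 27.4. Consumer surplus = ½ × (27.4 - 6) × 214 = 2289.8.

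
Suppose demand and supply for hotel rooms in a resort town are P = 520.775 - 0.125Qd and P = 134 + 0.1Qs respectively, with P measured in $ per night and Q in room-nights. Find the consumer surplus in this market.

Consumer surplus = 184685.0625

Inverting to quantity form: Qd = 4166.2 - 8P and Qs = -1340 + 10P.
Equating demand and supply, 4166.2 - 8P = -1340 + 10P gives 18P = 5506.2, so P* = 305.9.
Then Q* = 4166.2 - 8(305.9) = 1719.
Demand choke price (Qd = 0): P = 4166.2/8 = 520.775. Consumer surplus = ½ × (520.775 - 305.9) × 1719 = 184685.0625.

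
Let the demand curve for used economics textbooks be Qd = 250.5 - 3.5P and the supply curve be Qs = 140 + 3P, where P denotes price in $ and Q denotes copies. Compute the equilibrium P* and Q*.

P* = 17, Q* = 191

The market clears where 250.5 - 3.5P = 140 + 3P. Rearranging, 6.5P = 110.5, hence P* = 17.
Then Q* = 250.5 - 3.5(17) = 191.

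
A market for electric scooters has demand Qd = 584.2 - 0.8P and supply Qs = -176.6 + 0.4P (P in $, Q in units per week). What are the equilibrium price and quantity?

Equating demand and supply, 584.2 - 0.8P = -176.6 + 0.4P gives 1.2P = 760.8, so P* = 634.
Plugging P* into demand: Q* = 584.2 - 0.8(634) = 77.

P* = 634, Q* = 77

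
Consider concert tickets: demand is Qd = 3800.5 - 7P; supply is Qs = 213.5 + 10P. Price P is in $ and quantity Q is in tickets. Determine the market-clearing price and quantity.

The market clears where 3800.5 - 7P = 213.5 + 10P. Rearranging, 17P = 3587, hence P* = 211.
From the demand curve, Q* = 3800.5 - 7(211) = 2323.5.

P* = 211, Q* = 2323.5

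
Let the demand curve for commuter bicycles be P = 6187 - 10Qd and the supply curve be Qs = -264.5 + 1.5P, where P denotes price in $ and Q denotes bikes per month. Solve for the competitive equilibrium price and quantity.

Solving each curve for Q: Qd = 618.7 - 0.1P.
The market clears where 618.7 - 0.1P = -264.5 + 1.5P. Rearranging, 1.6P = 883.2, hence P* = 552.
Then Q* = 618.7 - 0.1(552) = 563.5.

P* = 552, Q* = 563.5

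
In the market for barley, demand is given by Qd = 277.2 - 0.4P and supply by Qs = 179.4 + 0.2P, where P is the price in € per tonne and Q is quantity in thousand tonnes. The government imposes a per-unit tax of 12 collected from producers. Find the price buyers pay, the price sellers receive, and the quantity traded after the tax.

The tax drives a wedge P_b - P_s = 12. Substituting P_s = P_b - 12 into supply: Qs = 177 + 0.2P_b.
Equate demand and the shifted supply: 277.2 - 0.4P_b = 177 + 0.2P_b, giving 0.6P_b = 100.2, so P_b = 167.
So P_s = 155 and the quantity traded is Q = 277.2 - 0.4(167) = 210.4.

P_b = 167, P_s = 155, Q = 210.4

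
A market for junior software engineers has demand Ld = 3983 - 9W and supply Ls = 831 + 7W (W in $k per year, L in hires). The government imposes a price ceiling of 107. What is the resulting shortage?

Evaluating both curves at the ceiling price 107 gives Ld = 3020, Ls = 1580.
Shortage = Ld - Ls = 3020 - 1580 = 1440.

Shortage = 1440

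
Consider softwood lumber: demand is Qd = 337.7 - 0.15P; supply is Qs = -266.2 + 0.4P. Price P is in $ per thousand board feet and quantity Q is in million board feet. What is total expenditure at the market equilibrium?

Total expenditure = 189954

The market clears where 337.7 - 0.15P = -266.2 + 0.4P. Rearranging, 0.55P = 603.9, hence P* = 1098.
Then Q* = 337.7 - 0.15(1098) = 173.
Total expenditure = P* × Q* = 1098 × 173 = 189954.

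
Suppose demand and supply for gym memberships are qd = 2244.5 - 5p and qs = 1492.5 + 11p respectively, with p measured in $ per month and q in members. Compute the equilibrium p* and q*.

At equilibrium qd = qs, so 2244.5 - 5p = 1492.5 + 11p; collecting terms, 752 = 16p and p* = 47.
From the demand curve, q* = 2244.5 - 5(47) = 2009.5.

p* = 47, q* = 2009.5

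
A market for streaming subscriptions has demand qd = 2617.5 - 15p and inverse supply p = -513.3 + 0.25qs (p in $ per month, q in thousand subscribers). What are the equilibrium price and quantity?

Rewriting in direct form: qs = 2053.2 + 4p.
Equating demand and supply, 2617.5 - 15p = 2053.2 + 4p gives 19p = 564.3, so p* = 29.7.
From the demand curve, q* = 2617.5 - 15(29.7) = 2172.

p* = 29.7, q* = 2172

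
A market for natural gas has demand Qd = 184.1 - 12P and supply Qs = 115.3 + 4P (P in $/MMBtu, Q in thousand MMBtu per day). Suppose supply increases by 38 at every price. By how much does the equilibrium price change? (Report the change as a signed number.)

ΔP = -2.375

Set Qd = Qs: 184.1 - 12P = 115.3 + 4P, so 68.8 = 16P and P* = 4.3.
Plugging P* into demand: Q* = 184.1 - 12(4.3) = 132.5.
After the shift, supply is Qs = 153.3 + 4P.
The new intersection has 30.8 = 16P, i.e. P = 1.925, Q = 161.
ΔP = 1.925 - 4.3 = -2.375.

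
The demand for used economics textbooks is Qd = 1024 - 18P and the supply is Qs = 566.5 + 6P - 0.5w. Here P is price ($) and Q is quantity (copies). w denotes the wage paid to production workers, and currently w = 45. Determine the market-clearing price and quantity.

With w = 45, supply is Qs = 544 + 6P.
At equilibrium Qd = Qs, so 1024 - 18P = 544 + 6P; collecting terms, 480 = 24P and P* = 20.
From the demand curve, Q* = 1024 - 18(20) = 664.

P* = 20, Q* = 664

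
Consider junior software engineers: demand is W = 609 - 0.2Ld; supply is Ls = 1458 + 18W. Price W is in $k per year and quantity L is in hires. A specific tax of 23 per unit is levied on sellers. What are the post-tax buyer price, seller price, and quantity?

Solving each curve for L: Ld = 3045 - 5W.
With a tax of 23 on sellers, they supply based on the net price W_s = W_b - 23, so Ls = 1044 + 18W_b.
Set Ld = Ls: 3045 - 5W_b = 1044 + 18W_b, so 2001 = 23W_b and W_b = 87.
So W_s = 64 and the quantity traded is L = 3045 - 5(87) = 2610.

W_b = 87, W_s = 64, L = 2610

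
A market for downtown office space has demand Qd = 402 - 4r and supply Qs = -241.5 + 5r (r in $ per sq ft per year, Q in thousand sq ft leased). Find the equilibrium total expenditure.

Total expenditure = 8294

The market clears where 402 - 4r = -241.5 + 5r. Rearranging, 9r = 643.5, hence r* = 71.5.
From the demand curve, Q* = 402 - 4(71.5) = 116.
Total expenditure = r* × Q* = 71.5 × 116 = 8294.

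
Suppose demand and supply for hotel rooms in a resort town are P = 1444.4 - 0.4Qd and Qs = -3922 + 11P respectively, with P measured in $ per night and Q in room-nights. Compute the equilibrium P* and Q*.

P* = 558, Q* = 2216

Rewriting in direct form: Qd = 3611 - 2.5P.
At equilibrium Qd = Qs, so 3611 - 2.5P = -3922 + 11P; collecting terms, 7533 = 13.5P and P* = 558.
Then Q* = 3611 - 2.5(558) = 2216.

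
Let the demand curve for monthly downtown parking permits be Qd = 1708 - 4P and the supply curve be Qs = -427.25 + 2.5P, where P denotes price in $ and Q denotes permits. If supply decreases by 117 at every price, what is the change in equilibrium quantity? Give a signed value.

ΔQ = -72

Equating demand and supply, 1708 - 4P = -427.25 + 2.5P gives 6.5P = 2135.25, so P* = 328.5.
From the demand curve, Q* = 1708 - 4(328.5) = 394.
After the shift, supply is Qs = -544.25 + 2.5P.
The new intersection has 2252.25 = 6.5P, i.e. P = 346.5, Q = 322.
ΔQ = 322 - 394 = -72.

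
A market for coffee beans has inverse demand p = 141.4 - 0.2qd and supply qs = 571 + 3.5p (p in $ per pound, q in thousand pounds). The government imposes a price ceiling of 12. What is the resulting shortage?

Shortage = 34

Solving each curve for q: qd = 707 - 5p.
With p fixed at 12, quantity demanded is 647 and quantity supplied is 613.
Shortage = qd - qs = 647 - 613 = 34.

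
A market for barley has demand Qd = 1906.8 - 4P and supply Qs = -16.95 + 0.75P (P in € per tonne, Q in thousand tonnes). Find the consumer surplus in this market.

Consumer surplus = 10281.78

The market clears where 1906.8 - 4P = -16.95 + 0.75P. Rearranging, 4.75P = 1923.75, hence P* = 405.
Then Q* = 1906.8 - 4(405) = 286.8.
Demand choke price (Qd = 0): P = 1906.8/4 = 476.7. Consumer surplus = ½ × (476.7 - 405) × 286.8 = 10281.78.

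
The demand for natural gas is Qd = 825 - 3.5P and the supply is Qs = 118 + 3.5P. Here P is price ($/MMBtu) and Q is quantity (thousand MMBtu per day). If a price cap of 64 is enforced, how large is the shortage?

Shortage = 259

At P = 64: Qd = 601 and Qs = 342.
Shortage = Qd - Qs = 601 - 342 = 259.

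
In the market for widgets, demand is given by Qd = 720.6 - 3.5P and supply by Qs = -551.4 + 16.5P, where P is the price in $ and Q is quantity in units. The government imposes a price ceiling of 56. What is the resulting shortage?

Shortage = 152

Evaluating both curves at the ceiling price 56 gives Qd = 524.6, Qs = 372.6.
Shortage = Qd - Qs = 524.6 - 372.6 = 152.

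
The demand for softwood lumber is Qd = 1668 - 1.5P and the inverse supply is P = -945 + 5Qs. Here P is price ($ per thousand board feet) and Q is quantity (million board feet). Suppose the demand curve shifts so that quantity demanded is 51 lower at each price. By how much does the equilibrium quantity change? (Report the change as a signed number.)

Inverting to quantity form: Qs = 189 + 0.2P.
Set Qd = Qs: 1668 - 1.5P = 189 + 0.2P, so 1479 = 1.7P and P* = 870.
Plugging P* into demand: Q* = 1668 - 1.5(870) = 363.
After the shift, demand is Qd = 1617 - 1.5P.
The new intersection has 1428 = 1.7P, i.e. P = 840, Q = 357.
ΔQ = 357 - 363 = -6.

ΔQ = -6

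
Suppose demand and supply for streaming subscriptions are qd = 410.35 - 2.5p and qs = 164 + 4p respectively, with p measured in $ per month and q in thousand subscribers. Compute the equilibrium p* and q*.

p* = 37.9, q* = 315.6

Set qd = qs: 410.35 - 2.5p = 164 + 4p, so 246.35 = 6.5p and p* = 37.9.
Plugging p* into demand: q* = 410.35 - 2.5(37.9) = 315.6.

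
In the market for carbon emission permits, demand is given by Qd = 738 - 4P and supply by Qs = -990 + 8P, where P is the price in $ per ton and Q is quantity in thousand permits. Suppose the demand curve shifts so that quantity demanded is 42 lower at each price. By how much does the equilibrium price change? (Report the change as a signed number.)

The market clears where 738 - 4P = -990 + 8P. Rearranging, 12P = 1728, hence P* = 144.
Then Q* = 738 - 4(144) = 162.
After the shift, demand is Qd = 696 - 4P.
The new intersection has 1686 = 12P, i.e. P = 140.5, Q = 134.
ΔP = 140.5 - 144 = -3.5.

ΔP = -3.5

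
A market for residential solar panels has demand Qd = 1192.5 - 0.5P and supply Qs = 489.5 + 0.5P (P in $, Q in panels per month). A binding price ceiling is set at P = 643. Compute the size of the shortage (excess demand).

Evaluating both curves at the ceiling price 643 gives Qd = 871, Qs = 811.
Shortage = Qd - Qs = 871 - 811 = 60.

Shortage = 60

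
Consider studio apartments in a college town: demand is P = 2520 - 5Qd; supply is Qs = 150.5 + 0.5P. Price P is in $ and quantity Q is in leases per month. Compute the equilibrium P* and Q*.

Solving each curve for Q: Qd = 504 - 0.2P.
Equating demand and supply, 504 - 0.2P = 150.5 + 0.5P gives 0.7P = 353.5, so P* = 505.
From the demand curve, Q* = 504 - 0.2(505) = 403.

P* = 505, Q* = 403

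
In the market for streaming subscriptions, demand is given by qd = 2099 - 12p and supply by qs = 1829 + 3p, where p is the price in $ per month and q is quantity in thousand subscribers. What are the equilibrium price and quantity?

The market clears where 2099 - 12p = 1829 + 3p. Rearranging, 15p = 270, hence p* = 18.
Substitute back: q* = 2099 - 12(18) = 1883.

p* = 18, q* = 1883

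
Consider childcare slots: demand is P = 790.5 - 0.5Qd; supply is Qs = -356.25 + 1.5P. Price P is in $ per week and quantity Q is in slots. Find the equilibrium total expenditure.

In direct form, Qd = 1581 - 2P.
At equilibrium Qd = Qs, so 1581 - 2P = -356.25 + 1.5P; collecting terms, 1937.25 = 3.5P and P* = 553.5.
Plugging P* into demand: Q* = 1581 - 2(553.5) = 474.
Total expenditure = P* × Q* = 553.5 × 474 = 262359.

Total expenditure = 262359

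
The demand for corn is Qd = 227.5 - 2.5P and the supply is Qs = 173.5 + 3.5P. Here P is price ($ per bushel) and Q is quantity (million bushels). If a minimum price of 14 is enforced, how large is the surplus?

Surplus = 30

Evaluating both curves at the floor price 14 gives Qd = 192.5, Qs = 222.5.
Surplus = Qs - Qd = 222.5 - 192.5 = 30.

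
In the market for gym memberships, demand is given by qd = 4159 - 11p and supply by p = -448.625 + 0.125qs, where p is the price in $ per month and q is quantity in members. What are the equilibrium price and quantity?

Solving each curve for q: qs = 3589 + 8p.
At equilibrium qd = qs, so 4159 - 11p = 3589 + 8p; collecting terms, 570 = 19p and p* = 30.
Substitute back: q* = 4159 - 11(30) = 3829.

p* = 30, q* = 3829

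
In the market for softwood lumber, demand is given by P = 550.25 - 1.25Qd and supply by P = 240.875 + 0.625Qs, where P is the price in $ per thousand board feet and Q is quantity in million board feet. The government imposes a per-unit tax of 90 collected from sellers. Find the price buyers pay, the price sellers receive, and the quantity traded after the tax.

P_b = 404, P_s = 314, Q = 117

Solving each curve for Q: Qd = 440.2 - 0.8P and Qs = -385.4 + 1.6P.
With a tax of 90 on sellers, they supply based on the net price P_s = P_b - 90, so Qs = -529.4 + 1.6P_b.
Market clearing requires 440.2 - 0.8P_b = -529.4 + 1.6P_b; hence 969.6 = 2.4P_b and P_b = 404.
Then P_s = 404 - 90 = 314 and Q = 440.2 - 0.8(404) = 117.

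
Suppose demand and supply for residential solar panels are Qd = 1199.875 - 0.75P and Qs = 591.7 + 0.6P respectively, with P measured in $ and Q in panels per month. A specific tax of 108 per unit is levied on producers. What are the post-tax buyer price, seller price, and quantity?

Producers keep P_s = P_b - 108 per unit, so supply in terms of the buyer price is Qs = 526.9 + 0.6P_b.
Market clearing requires 1199.875 - 0.75P_b = 526.9 + 0.6P_b; hence 672.975 = 1.35P_b and P_b = 498.5.
Then P_s = 498.5 - 108 = 390.5 and Q = 1199.875 - 0.75(498.5) = 826.

P_b = 498.5, P_s = 390.5, Q = 826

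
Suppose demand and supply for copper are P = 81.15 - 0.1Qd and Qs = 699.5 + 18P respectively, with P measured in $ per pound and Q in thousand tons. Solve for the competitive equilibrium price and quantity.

P* = 4, Q* = 771.5

In direct form, Qd = 811.5 - 10P.
The market clears where 811.5 - 10P = 699.5 + 18P. Rearranging, 28P = 112, hence P* = 4.
Substitute back: Q* = 811.5 - 10(4) = 771.5.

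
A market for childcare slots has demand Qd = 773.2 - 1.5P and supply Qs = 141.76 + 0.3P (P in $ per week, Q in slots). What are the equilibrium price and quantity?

Equating demand and supply, 773.2 - 1.5P = 141.76 + 0.3P gives 1.8P = 631.44, so P* = 350.8.
Substitute back: Q* = 773.2 - 1.5(350.8) = 247.

P* = 350.8, Q* = 247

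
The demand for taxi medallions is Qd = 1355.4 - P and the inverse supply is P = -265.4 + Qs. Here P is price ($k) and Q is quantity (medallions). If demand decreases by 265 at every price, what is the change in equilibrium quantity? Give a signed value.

ΔQ = -132.5

Solving each curve for Q: Qs = 265.4 + P.
Set Qd = Qs: 1355.4 - P = 265.4 + P, so 1090 = 2P and P* = 545.
Substitute back: Q* = 1355.4 - 545 = 810.4.
After the shift, demand is Qd = 1090.4 - P.
The new intersection has 825 = 2P, i.e. P = 412.5, Q = 677.9.
ΔQ = 677.9 - 810.4 = -132.5.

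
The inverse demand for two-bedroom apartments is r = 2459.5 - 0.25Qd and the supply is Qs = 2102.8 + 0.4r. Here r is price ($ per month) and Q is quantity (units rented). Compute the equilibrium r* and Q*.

r* = 1758, Q* = 2806

Inverting to quantity form: Qd = 9838 - 4r.
Equating demand and supply, 9838 - 4r = 2102.8 + 0.4r gives 4.4r = 7735.2, so r* = 1758.
Then Q* = 9838 - 4(1758) = 2806.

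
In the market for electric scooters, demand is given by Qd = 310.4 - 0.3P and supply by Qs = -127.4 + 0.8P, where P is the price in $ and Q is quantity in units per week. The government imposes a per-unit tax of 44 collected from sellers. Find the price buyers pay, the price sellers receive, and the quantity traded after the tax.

P_b = 430, P_s = 386, Q = 181.4

The tax drives a wedge P_b - P_s = 44. Substituting P_s = P_b - 44 into supply: Qs = -162.6 + 0.8P_b.
Market clearing requires 310.4 - 0.3P_b = -162.6 + 0.8P_b; hence 473 = 1.1P_b and P_b = 430.
Then P_s = 430 - 44 = 386 and Q = 310.4 - 0.3(430) = 181.4.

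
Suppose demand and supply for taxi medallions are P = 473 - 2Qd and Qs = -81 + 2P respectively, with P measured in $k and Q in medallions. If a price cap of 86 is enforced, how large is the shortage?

Solving each curve for Q: Qd = 236.5 - 0.5P.
At P = 86: Qd = 193.5 and Qs = 91.
Shortage = Qd - Qs = 193.5 - 91 = 102.5.

Shortage = 102.5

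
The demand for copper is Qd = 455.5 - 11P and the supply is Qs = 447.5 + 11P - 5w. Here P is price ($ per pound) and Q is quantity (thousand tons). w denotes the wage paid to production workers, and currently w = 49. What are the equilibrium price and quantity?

P* = 11.5, Q* = 329

With w = 49, supply is Qs = 202.5 + 11P.
The market clears where 455.5 - 11P = 202.5 + 11P. Rearranging, 22P = 253, hence P* = 11.5.
From the demand curve, Q* = 455.5 - 11(11.5) = 329.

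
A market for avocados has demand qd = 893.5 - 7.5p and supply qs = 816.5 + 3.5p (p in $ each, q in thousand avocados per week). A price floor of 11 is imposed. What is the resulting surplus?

Surplus = 44

With p fixed at 11, quantity demanded is 811 and quantity supplied is 855.
Surplus = qs - qd = 855 - 811 = 44.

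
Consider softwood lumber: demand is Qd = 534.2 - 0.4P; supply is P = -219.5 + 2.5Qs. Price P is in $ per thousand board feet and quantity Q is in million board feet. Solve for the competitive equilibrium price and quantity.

P* = 558, Q* = 311

Solving each curve for Q: Qs = 87.8 + 0.4P.
The market clears where 534.2 - 0.4P = 87.8 + 0.4P. Rearranging, 0.8P = 446.4, hence P* = 558.
Plugging P* into demand: Q* = 534.2 - 0.4(558) = 311.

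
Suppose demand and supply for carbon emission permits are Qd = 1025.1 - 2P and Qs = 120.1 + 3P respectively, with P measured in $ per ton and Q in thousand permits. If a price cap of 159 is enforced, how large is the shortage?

Shortage = 110

At P = 159: Qd = 707.1 and Qs = 597.1.
Shortage = Qd - Qs = 707.1 - 597.1 = 110.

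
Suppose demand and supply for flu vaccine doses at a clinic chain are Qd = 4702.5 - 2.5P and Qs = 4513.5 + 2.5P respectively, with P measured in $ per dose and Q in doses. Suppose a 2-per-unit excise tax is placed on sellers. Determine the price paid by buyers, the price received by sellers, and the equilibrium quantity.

Sellers keep P_s = P_b - 2 per unit, so supply in terms of the buyer price is Qs = 4508.5 + 2.5P_b.
Market clearing requires 4702.5 - 2.5P_b = 4508.5 + 2.5P_b; hence 194 = 5P_b and P_b = 38.8.
Then P_s = 38.8 - 2 = 36.8 and Q = 4702.5 - 2.5(38.8) = 4605.5.

P_b = 38.8, P_s = 36.8, Q = 4605.5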